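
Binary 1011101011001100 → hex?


Group into 4-bit nibbles: 1011101011001100
  1011 = B
  1010 = A
  1100 = C
  1100 = C
= 0xBACC


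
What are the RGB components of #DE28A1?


Hex: #DE28A1
R = DE₁₆ = 222
G = 28₁₆ = 40
B = A1₁₆ = 161
= RGB(222, 40, 161)


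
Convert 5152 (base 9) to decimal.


Positional values (base 9):
  2 × 9^0 = 2 × 1 = 2
  5 × 9^1 = 5 × 9 = 45
  1 × 9^2 = 1 × 81 = 81
  5 × 9^3 = 5 × 729 = 3645
Sum = 2 + 45 + 81 + 3645
= 3773


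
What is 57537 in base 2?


Divide by 2 repeatedly:
57537 ÷ 2 = 28768 remainder 1
28768 ÷ 2 = 14384 remainder 0
14384 ÷ 2 = 7192 remainder 0
7192 ÷ 2 = 3596 remainder 0
3596 ÷ 2 = 1798 remainder 0
1798 ÷ 2 = 899 remainder 0
899 ÷ 2 = 449 remainder 1
449 ÷ 2 = 224 remainder 1
224 ÷ 2 = 112 remainder 0
112 ÷ 2 = 56 remainder 0
56 ÷ 2 = 28 remainder 0
28 ÷ 2 = 14 remainder 0
14 ÷ 2 = 7 remainder 0
7 ÷ 2 = 3 remainder 1
3 ÷ 2 = 1 remainder 1
1 ÷ 2 = 0 remainder 1
Reading remainders bottom-up:
= 1110000011000001


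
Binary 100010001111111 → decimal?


Positional values:
Bit 0: 1 × 2^0 = 1
Bit 1: 1 × 2^1 = 2
Bit 2: 1 × 2^2 = 4
Bit 3: 1 × 2^3 = 8
Bit 4: 1 × 2^4 = 16
Bit 5: 1 × 2^5 = 32
Bit 6: 1 × 2^6 = 64
Bit 10: 1 × 2^10 = 1024
Bit 14: 1 × 2^14 = 16384
Sum = 1 + 2 + 4 + 8 + 16 + 32 + 64 + 1024 + 16384
= 17535


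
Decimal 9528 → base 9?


Divide by 9 repeatedly:
9528 ÷ 9 = 1058 remainder 6
1058 ÷ 9 = 117 remainder 5
117 ÷ 9 = 13 remainder 0
13 ÷ 9 = 1 remainder 4
1 ÷ 9 = 0 remainder 1
Reading remainders bottom-up:
= 14056


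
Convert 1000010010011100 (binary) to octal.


Group into 3-bit groups: 001000010010011100
  001 = 1
  000 = 0
  010 = 2
  010 = 2
  011 = 3
  100 = 4
= 0o102234


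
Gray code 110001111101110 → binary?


Gray code: 110001111101110
MSB stays the same: 1
Each subsequent bit = prev_binary XOR current_gray:
  B[1] = 1 XOR 1 = 0
  B[2] = 0 XOR 0 = 0
  B[3] = 0 XOR 0 = 0
  B[4] = 0 XOR 0 = 0
  B[5] = 0 XOR 1 = 1
  B[6] = 1 XOR 1 = 0
  B[7] = 0 XOR 1 = 1
  B[8] = 1 XOR 1 = 0
  B[9] = 0 XOR 1 = 1
  B[10] = 1 XOR 0 = 1
  B[11] = 1 XOR 1 = 0
  B[12] = 0 XOR 1 = 1
  B[13] = 1 XOR 1 = 0
  B[14] = 0 XOR 0 = 0
= 100001010110100 (17076 decimal)


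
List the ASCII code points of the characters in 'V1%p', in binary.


String: 'V1%p'  (4 characters)
Per-character ASCII lookup:
  'V': uppercase starts at 65: 'V' = 65 + 21 = 86 → 1010110
  '1': digits start at 48: '1' = 48 + 1 = 49 → 110001
  '%': special character: '%' = 37 → 100101
  'p': lowercase starts at 97: 'p' = 97 + 15 = 112 → 1110000
= 1010110 110001 100101 1110000


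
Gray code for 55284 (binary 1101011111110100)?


Binary: 1101011111110100
Gray code: G = B XOR (B >> 1)
B >> 1 = 0110101111111010
1101011111110100 XOR 0110101111111010:
  1 XOR 0 = 1
  1 XOR 1 = 0
  0 XOR 1 = 1
  1 XOR 0 = 1
  0 XOR 1 = 1
  1 XOR 0 = 1
  1 XOR 1 = 0
  1 XOR 1 = 0
  1 XOR 1 = 0
  1 XOR 1 = 0
  1 XOR 1 = 0
  1 XOR 1 = 0
  0 XOR 1 = 1
  1 XOR 0 = 1
  0 XOR 1 = 1
  0 XOR 0 = 0
= 1011110000001110


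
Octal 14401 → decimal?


Positional values:
Position 0: 1 × 8^0 = 1
Position 1: 0 × 8^1 = 0
Position 2: 4 × 8^2 = 256
Position 3: 4 × 8^3 = 2048
Position 4: 1 × 8^4 = 4096
Sum = 1 + 0 + 256 + 2048 + 4096
= 6401


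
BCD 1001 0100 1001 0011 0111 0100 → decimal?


Each 4-bit group → digit:
  1001 → 9
  0100 → 4
  1001 → 9
  0011 → 3
  0111 → 7
  0100 → 4
= 949374


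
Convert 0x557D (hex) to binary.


Each hex digit → 4 binary bits:
  5 = 0101
  5 = 0101
  7 = 0111
  D = 1101
Concatenate: 0101 0101 0111 1101
= 0101010101111101


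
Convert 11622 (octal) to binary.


Each octal digit → 3 binary bits:
  1 = 001
  1 = 001
  6 = 110
  2 = 010
  2 = 010
Concatenate: 001 001 110 010 010
= 001001110010010


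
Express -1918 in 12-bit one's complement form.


Original: 011101111110
Invert all bits:
  bit 0: 0 → 1
  bit 1: 1 → 0
  bit 2: 1 → 0
  bit 3: 1 → 0
  bit 4: 0 → 1
  bit 5: 1 → 0
  bit 6: 1 → 0
  bit 7: 1 → 0
  bit 8: 1 → 0
  bit 9: 1 → 0
  bit 10: 1 → 0
  bit 11: 0 → 1
= 100010000001


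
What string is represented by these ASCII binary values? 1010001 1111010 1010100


Codes (binary): 1010001 1111010 1010100
Per-code ASCII lookup:
  1010001 = 81  (range 65-90: uppercase, 81 - 65 = 16) → 'Q'
  1111010 = 122  (range 97-122: lowercase, 122 - 97 = 25) → 'z'
  1010100 = 84  (range 65-90: uppercase, 84 - 65 = 19) → 'T'
= 'QzT'


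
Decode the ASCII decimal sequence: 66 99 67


Codes (decimal): 66 99 67
Per-code ASCII lookup:
  66  (range 65-90: uppercase, 66 - 65 = 1) → 'B'
  99  (range 97-122: lowercase, 99 - 97 = 2) → 'c'
  67  (range 65-90: uppercase, 67 - 65 = 2) → 'C'
= 'BcC'


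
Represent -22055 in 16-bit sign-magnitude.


Sign bit: 1 (negative)
Magnitude: 22055 = 101011000100111
= 1101011000100111


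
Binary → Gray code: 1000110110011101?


Binary: 1000110110011101
Gray code: G = B XOR (B >> 1)
B >> 1 = 0100011011001110
1000110110011101 XOR 0100011011001110:
  1 XOR 0 = 1
  0 XOR 1 = 1
  0 XOR 0 = 0
  0 XOR 0 = 0
  1 XOR 0 = 1
  1 XOR 1 = 0
  0 XOR 1 = 1
  1 XOR 0 = 1
  1 XOR 1 = 0
  0 XOR 1 = 1
  0 XOR 0 = 0
  1 XOR 0 = 1
  1 XOR 1 = 0
  1 XOR 1 = 0
  0 XOR 1 = 1
  1 XOR 0 = 1
= 1100101101010011


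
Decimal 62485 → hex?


Divide by 16 repeatedly:
62485 ÷ 16 = 3905 remainder 5 (5)
3905 ÷ 16 = 244 remainder 1 (1)
244 ÷ 16 = 15 remainder 4 (4)
15 ÷ 16 = 0 remainder 15 (F)
Reading remainders bottom-up:
= 0xF415


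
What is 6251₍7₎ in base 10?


Positional values (base 7):
  1 × 7^0 = 1 × 1 = 1
  5 × 7^1 = 5 × 7 = 35
  2 × 7^2 = 2 × 49 = 98
  6 × 7^3 = 6 × 343 = 2058
Sum = 1 + 35 + 98 + 2058
= 2192


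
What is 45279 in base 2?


Divide by 2 repeatedly:
45279 ÷ 2 = 22639 remainder 1
22639 ÷ 2 = 11319 remainder 1
11319 ÷ 2 = 5659 remainder 1
5659 ÷ 2 = 2829 remainder 1
2829 ÷ 2 = 1414 remainder 1
1414 ÷ 2 = 707 remainder 0
707 ÷ 2 = 353 remainder 1
353 ÷ 2 = 176 remainder 1
176 ÷ 2 = 88 remainder 0
88 ÷ 2 = 44 remainder 0
44 ÷ 2 = 22 remainder 0
22 ÷ 2 = 11 remainder 0
11 ÷ 2 = 5 remainder 1
5 ÷ 2 = 2 remainder 1
2 ÷ 2 = 1 remainder 0
1 ÷ 2 = 0 remainder 1
Reading remainders bottom-up:
= 1011000011011111


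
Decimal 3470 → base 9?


Divide by 9 repeatedly:
3470 ÷ 9 = 385 remainder 5
385 ÷ 9 = 42 remainder 7
42 ÷ 9 = 4 remainder 6
4 ÷ 9 = 0 remainder 4
Reading remainders bottom-up:
= 4675


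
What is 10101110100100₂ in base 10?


Positional values:
Bit 2: 1 × 2^2 = 4
Bit 5: 1 × 2^5 = 32
Bit 7: 1 × 2^7 = 128
Bit 8: 1 × 2^8 = 256
Bit 9: 1 × 2^9 = 512
Bit 11: 1 × 2^11 = 2048
Bit 13: 1 × 2^13 = 8192
Sum = 4 + 32 + 128 + 256 + 512 + 2048 + 8192
= 11172


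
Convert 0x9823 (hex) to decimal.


Positional values:
Position 0: 3 × 16^0 = 3 × 1 = 3
Position 1: 2 × 16^1 = 2 × 16 = 32
Position 2: 8 × 16^2 = 8 × 256 = 2048
Position 3: 9 × 16^3 = 9 × 4096 = 36864
Sum = 3 + 32 + 2048 + 36864
= 38947


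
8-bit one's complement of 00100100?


Original: 00100100
Invert all bits:
  bit 0: 0 → 1
  bit 1: 0 → 1
  bit 2: 1 → 0
  bit 3: 0 → 1
  bit 4: 0 → 1
  bit 5: 1 → 0
  bit 6: 0 → 1
  bit 7: 0 → 1
= 11011011


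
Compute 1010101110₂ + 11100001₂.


Align and add column by column (LSB to MSB, carry propagating):
  01010101110
+ 00011100001
  -----------
  col 0: 0 + 1 + 0 (carry in) = 1 → bit 1, carry out 0
  col 1: 1 + 0 + 0 (carry in) = 1 → bit 1, carry out 0
  col 2: 1 + 0 + 0 (carry in) = 1 → bit 1, carry out 0
  col 3: 1 + 0 + 0 (carry in) = 1 → bit 1, carry out 0
  col 4: 0 + 0 + 0 (carry in) = 0 → bit 0, carry out 0
  col 5: 1 + 1 + 0 (carry in) = 2 → bit 0, carry out 1
  col 6: 0 + 1 + 1 (carry in) = 2 → bit 0, carry out 1
  col 7: 1 + 1 + 1 (carry in) = 3 → bit 1, carry out 1
  col 8: 0 + 0 + 1 (carry in) = 1 → bit 1, carry out 0
  col 9: 1 + 0 + 0 (carry in) = 1 → bit 1, carry out 0
  col 10: 0 + 0 + 0 (carry in) = 0 → bit 0, carry out 0
Reading bits MSB→LSB: 01110001111
Strip leading zeros: 1110001111
= 1110001111


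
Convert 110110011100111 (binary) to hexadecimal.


Group into 4-bit nibbles: 0110110011100111
  0110 = 6
  1100 = C
  1110 = E
  0111 = 7
= 0x6CE7


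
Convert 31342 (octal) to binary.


Each octal digit → 3 binary bits:
  3 = 011
  1 = 001
  3 = 011
  4 = 100
  2 = 010
Concatenate: 011 001 011 100 010
= 011001011100010


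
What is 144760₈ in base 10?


Positional values:
Position 0: 0 × 8^0 = 0
Position 1: 6 × 8^1 = 48
Position 2: 7 × 8^2 = 448
Position 3: 4 × 8^3 = 2048
Position 4: 4 × 8^4 = 16384
Position 5: 1 × 8^5 = 32768
Sum = 0 + 48 + 448 + 2048 + 16384 + 32768
= 51696


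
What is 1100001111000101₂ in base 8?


Group into 3-bit groups: 001100001111000101
  001 = 1
  100 = 4
  001 = 1
  111 = 7
  000 = 0
  101 = 5
= 0o141705


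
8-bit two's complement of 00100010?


Original: 00100010
Step 1 - Invert all bits: 11011101
Step 2 - Add 1: 11011101 + 1
= 11011110 (represents -34)


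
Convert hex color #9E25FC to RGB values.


Hex: #9E25FC
R = 9E₁₆ = 158
G = 25₁₆ = 37
B = FC₁₆ = 252
= RGB(158, 37, 252)


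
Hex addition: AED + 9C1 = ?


Align and add column by column (LSB to MSB, each column mod 16 with carry):
  0AED
+ 09C1
  ----
  col 0: D(13) + 1(1) + 0 (carry in) = 14 → E(14), carry out 0
  col 1: E(14) + C(12) + 0 (carry in) = 26 → A(10), carry out 1
  col 2: A(10) + 9(9) + 1 (carry in) = 20 → 4(4), carry out 1
  col 3: 0(0) + 0(0) + 1 (carry in) = 1 → 1(1), carry out 0
Reading digits MSB→LSB: 14AE
Strip leading zeros: 14AE
= 0x14AE


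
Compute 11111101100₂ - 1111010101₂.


Align and subtract column by column (LSB to MSB, borrowing when needed):
  11111101100
- 01111010101
  -----------
  col 0: (0 - 0 borrow-in) - 1 → borrow from next column: (0+2) - 1 = 1, borrow out 1
  col 1: (0 - 1 borrow-in) - 0 → borrow from next column: (-1+2) - 0 = 1, borrow out 1
  col 2: (1 - 1 borrow-in) - 1 → borrow from next column: (0+2) - 1 = 1, borrow out 1
  col 3: (1 - 1 borrow-in) - 0 → 0 - 0 = 0, borrow out 0
  col 4: (0 - 0 borrow-in) - 1 → borrow from next column: (0+2) - 1 = 1, borrow out 1
  col 5: (1 - 1 borrow-in) - 0 → 0 - 0 = 0, borrow out 0
  col 6: (1 - 0 borrow-in) - 1 → 1 - 1 = 0, borrow out 0
  col 7: (1 - 0 borrow-in) - 1 → 1 - 1 = 0, borrow out 0
  col 8: (1 - 0 borrow-in) - 1 → 1 - 1 = 0, borrow out 0
  col 9: (1 - 0 borrow-in) - 1 → 1 - 1 = 0, borrow out 0
  col 10: (1 - 0 borrow-in) - 0 → 1 - 0 = 1, borrow out 0
Reading bits MSB→LSB: 10000010111
Strip leading zeros: 10000010111
= 10000010111


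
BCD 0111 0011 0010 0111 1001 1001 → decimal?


Each 4-bit group → digit:
  0111 → 7
  0011 → 3
  0010 → 2
  0111 → 7
  1001 → 9
  1001 → 9
= 732799


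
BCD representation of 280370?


Each digit → 4-bit binary:
  2 → 0010
  8 → 1000
  0 → 0000
  3 → 0011
  7 → 0111
  0 → 0000
= 0010 1000 0000 0011 0111 0000


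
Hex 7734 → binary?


Each hex digit → 4 binary bits:
  7 = 0111
  7 = 0111
  3 = 0011
  4 = 0100
Concatenate: 0111 0111 0011 0100
= 0111011100110100


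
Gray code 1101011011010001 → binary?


Gray code: 1101011011010001
MSB stays the same: 1
Each subsequent bit = prev_binary XOR current_gray:
  B[1] = 1 XOR 1 = 0
  B[2] = 0 XOR 0 = 0
  B[3] = 0 XOR 1 = 1
  B[4] = 1 XOR 0 = 1
  B[5] = 1 XOR 1 = 0
  B[6] = 0 XOR 1 = 1
  B[7] = 1 XOR 0 = 1
  B[8] = 1 XOR 1 = 0
  B[9] = 0 XOR 1 = 1
  B[10] = 1 XOR 0 = 1
  B[11] = 1 XOR 1 = 0
  B[12] = 0 XOR 0 = 0
  B[13] = 0 XOR 0 = 0
  B[14] = 0 XOR 0 = 0
  B[15] = 0 XOR 1 = 1
= 1001101101100001 (39777 decimal)


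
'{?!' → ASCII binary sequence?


String: '{?!'  (3 characters)
Per-character ASCII lookup:
  '{': special character: '{' = 123 → 1111011
  '?': special character: '?' = 63 → 111111
  '!': special character: '!' = 33 → 100001
= 1111011 111111 100001


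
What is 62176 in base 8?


Divide by 8 repeatedly:
62176 ÷ 8 = 7772 remainder 0
7772 ÷ 8 = 971 remainder 4
971 ÷ 8 = 121 remainder 3
121 ÷ 8 = 15 remainder 1
15 ÷ 8 = 1 remainder 7
1 ÷ 8 = 0 remainder 1
Reading remainders bottom-up:
= 0o171340


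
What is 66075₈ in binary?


Each octal digit → 3 binary bits:
  6 = 110
  6 = 110
  0 = 000
  7 = 111
  5 = 101
Concatenate: 110 110 000 111 101
= 110110000111101


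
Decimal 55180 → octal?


Divide by 8 repeatedly:
55180 ÷ 8 = 6897 remainder 4
6897 ÷ 8 = 862 remainder 1
862 ÷ 8 = 107 remainder 6
107 ÷ 8 = 13 remainder 3
13 ÷ 8 = 1 remainder 5
1 ÷ 8 = 0 remainder 1
Reading remainders bottom-up:
= 0o153614


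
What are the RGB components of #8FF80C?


Hex: #8FF80C
R = 8F₁₆ = 143
G = F8₁₆ = 248
B = 0C₁₆ = 12
= RGB(143, 248, 12)


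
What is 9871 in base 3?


Divide by 3 repeatedly:
9871 ÷ 3 = 3290 remainder 1
3290 ÷ 3 = 1096 remainder 2
1096 ÷ 3 = 365 remainder 1
365 ÷ 3 = 121 remainder 2
121 ÷ 3 = 40 remainder 1
40 ÷ 3 = 13 remainder 1
13 ÷ 3 = 4 remainder 1
4 ÷ 3 = 1 remainder 1
1 ÷ 3 = 0 remainder 1
Reading remainders bottom-up:
= 111112121


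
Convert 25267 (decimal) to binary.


Divide by 2 repeatedly:
25267 ÷ 2 = 12633 remainder 1
12633 ÷ 2 = 6316 remainder 1
6316 ÷ 2 = 3158 remainder 0
3158 ÷ 2 = 1579 remainder 0
1579 ÷ 2 = 789 remainder 1
789 ÷ 2 = 394 remainder 1
394 ÷ 2 = 197 remainder 0
197 ÷ 2 = 98 remainder 1
98 ÷ 2 = 49 remainder 0
49 ÷ 2 = 24 remainder 1
24 ÷ 2 = 12 remainder 0
12 ÷ 2 = 6 remainder 0
6 ÷ 2 = 3 remainder 0
3 ÷ 2 = 1 remainder 1
1 ÷ 2 = 0 remainder 1
Reading remainders bottom-up:
= 110001010110011


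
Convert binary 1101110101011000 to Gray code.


Binary: 1101110101011000
Gray code: G = B XOR (B >> 1)
B >> 1 = 0110111010101100
1101110101011000 XOR 0110111010101100:
  1 XOR 0 = 1
  1 XOR 1 = 0
  0 XOR 1 = 1
  1 XOR 0 = 1
  1 XOR 1 = 0
  1 XOR 1 = 0
  0 XOR 1 = 1
  1 XOR 0 = 1
  0 XOR 1 = 1
  1 XOR 0 = 1
  0 XOR 1 = 1
  1 XOR 0 = 1
  1 XOR 1 = 0
  0 XOR 1 = 1
  0 XOR 0 = 0
  0 XOR 0 = 0
= 1011001111110100


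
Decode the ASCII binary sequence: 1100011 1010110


Codes (binary): 1100011 1010110
Per-code ASCII lookup:
  1100011 = 99  (range 97-122: lowercase, 99 - 97 = 2) → 'c'
  1010110 = 86  (range 65-90: uppercase, 86 - 65 = 21) → 'V'
= 'cV'


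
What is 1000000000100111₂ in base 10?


Positional values:
Bit 0: 1 × 2^0 = 1
Bit 1: 1 × 2^1 = 2
Bit 2: 1 × 2^2 = 4
Bit 5: 1 × 2^5 = 32
Bit 15: 1 × 2^15 = 32768
Sum = 1 + 2 + 4 + 32 + 32768
= 32807


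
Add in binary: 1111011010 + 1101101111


Align and add column by column (LSB to MSB, carry propagating):
  01111011010
+ 01101101111
  -----------
  col 0: 0 + 1 + 0 (carry in) = 1 → bit 1, carry out 0
  col 1: 1 + 1 + 0 (carry in) = 2 → bit 0, carry out 1
  col 2: 0 + 1 + 1 (carry in) = 2 → bit 0, carry out 1
  col 3: 1 + 1 + 1 (carry in) = 3 → bit 1, carry out 1
  col 4: 1 + 0 + 1 (carry in) = 2 → bit 0, carry out 1
  col 5: 0 + 1 + 1 (carry in) = 2 → bit 0, carry out 1
  col 6: 1 + 1 + 1 (carry in) = 3 → bit 1, carry out 1
  col 7: 1 + 0 + 1 (carry in) = 2 → bit 0, carry out 1
  col 8: 1 + 1 + 1 (carry in) = 3 → bit 1, carry out 1
  col 9: 1 + 1 + 1 (carry in) = 3 → bit 1, carry out 1
  col 10: 0 + 0 + 1 (carry in) = 1 → bit 1, carry out 0
Reading bits MSB→LSB: 11101001001
Strip leading zeros: 11101001001
= 11101001001


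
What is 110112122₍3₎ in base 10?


Positional values (base 3):
  2 × 3^0 = 2 × 1 = 2
  2 × 3^1 = 2 × 3 = 6
  1 × 3^2 = 1 × 9 = 9
  2 × 3^3 = 2 × 27 = 54
  1 × 3^4 = 1 × 81 = 81
  1 × 3^5 = 1 × 243 = 243
  0 × 3^6 = 0 × 729 = 0
  1 × 3^7 = 1 × 2187 = 2187
  1 × 3^8 = 1 × 6561 = 6561
Sum = 2 + 6 + 9 + 54 + 81 + 243 + 0 + 2187 + 6561
= 9143


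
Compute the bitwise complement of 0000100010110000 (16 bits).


Original: 0000100010110000
Invert all bits:
  bit 0: 0 → 1
  bit 1: 0 → 1
  bit 2: 0 → 1
  bit 3: 0 → 1
  bit 4: 1 → 0
  bit 5: 0 → 1
  bit 6: 0 → 1
  bit 7: 0 → 1
  bit 8: 1 → 0
  bit 9: 0 → 1
  bit 10: 1 → 0
  bit 11: 1 → 0
  bit 12: 0 → 1
  bit 13: 0 → 1
  bit 14: 0 → 1
  bit 15: 0 → 1
= 1111011101001111


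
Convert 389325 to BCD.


Each digit → 4-bit binary:
  3 → 0011
  8 → 1000
  9 → 1001
  3 → 0011
  2 → 0010
  5 → 0101
= 0011 1000 1001 0011 0010 0101


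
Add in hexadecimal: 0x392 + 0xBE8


Align and add column by column (LSB to MSB, each column mod 16 with carry):
  0392
+ 0BE8
  ----
  col 0: 2(2) + 8(8) + 0 (carry in) = 10 → A(10), carry out 0
  col 1: 9(9) + E(14) + 0 (carry in) = 23 → 7(7), carry out 1
  col 2: 3(3) + B(11) + 1 (carry in) = 15 → F(15), carry out 0
  col 3: 0(0) + 0(0) + 0 (carry in) = 0 → 0(0), carry out 0
Reading digits MSB→LSB: 0F7A
Strip leading zeros: F7A
= 0xF7A


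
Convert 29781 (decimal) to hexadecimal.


Divide by 16 repeatedly:
29781 ÷ 16 = 1861 remainder 5 (5)
1861 ÷ 16 = 116 remainder 5 (5)
116 ÷ 16 = 7 remainder 4 (4)
7 ÷ 16 = 0 remainder 7 (7)
Reading remainders bottom-up:
= 0x7455


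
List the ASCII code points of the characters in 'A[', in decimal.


String: 'A['  (2 characters)
Per-character ASCII lookup:
  'A': uppercase starts at 65: 'A' = 65 + 0 = 65
  '[': special character: '[' = 91
= 65 91


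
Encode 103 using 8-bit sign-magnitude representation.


Sign bit: 0 (positive)
Magnitude: 103 = 1100111
= 01100111


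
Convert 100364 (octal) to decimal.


Positional values:
Position 0: 4 × 8^0 = 4
Position 1: 6 × 8^1 = 48
Position 2: 3 × 8^2 = 192
Position 3: 0 × 8^3 = 0
Position 4: 0 × 8^4 = 0
Position 5: 1 × 8^5 = 32768
Sum = 4 + 48 + 192 + 0 + 0 + 32768
= 33012


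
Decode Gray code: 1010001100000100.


Gray code: 1010001100000100
MSB stays the same: 1
Each subsequent bit = prev_binary XOR current_gray:
  B[1] = 1 XOR 0 = 1
  B[2] = 1 XOR 1 = 0
  B[3] = 0 XOR 0 = 0
  B[4] = 0 XOR 0 = 0
  B[5] = 0 XOR 0 = 0
  B[6] = 0 XOR 1 = 1
  B[7] = 1 XOR 1 = 0
  B[8] = 0 XOR 0 = 0
  B[9] = 0 XOR 0 = 0
  B[10] = 0 XOR 0 = 0
  B[11] = 0 XOR 0 = 0
  B[12] = 0 XOR 0 = 0
  B[13] = 0 XOR 1 = 1
  B[14] = 1 XOR 0 = 1
  B[15] = 1 XOR 0 = 1
= 1100001000000111 (49671 decimal)


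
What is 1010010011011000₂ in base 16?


Group into 4-bit nibbles: 1010010011011000
  1010 = A
  0100 = 4
  1101 = D
  1000 = 8
= 0xA4D8


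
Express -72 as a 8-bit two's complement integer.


Original: 01001000
Step 1 - Invert all bits: 10110111
Step 2 - Add 1: 10110111 + 1
= 10111000 (represents -72)


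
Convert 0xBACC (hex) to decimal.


Positional values:
Position 0: C × 16^0 = 12 × 1 = 12
Position 1: C × 16^1 = 12 × 16 = 192
Position 2: A × 16^2 = 10 × 256 = 2560
Position 3: B × 16^3 = 11 × 4096 = 45056
Sum = 12 + 192 + 2560 + 45056
= 47820


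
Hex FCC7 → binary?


Each hex digit → 4 binary bits:
  F = 1111
  C = 1100
  C = 1100
  7 = 0111
Concatenate: 1111 1100 1100 0111
= 1111110011000111


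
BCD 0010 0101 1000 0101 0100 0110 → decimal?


Each 4-bit group → digit:
  0010 → 2
  0101 → 5
  1000 → 8
  0101 → 5
  0100 → 4
  0110 → 6
= 258546


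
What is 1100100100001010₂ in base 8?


Group into 3-bit groups: 001100100100001010
  001 = 1
  100 = 4
  100 = 4
  100 = 4
  001 = 1
  010 = 2
= 0o144412


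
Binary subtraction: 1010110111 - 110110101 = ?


Align and subtract column by column (LSB to MSB, borrowing when needed):
  1010110111
- 0110110101
  ----------
  col 0: (1 - 0 borrow-in) - 1 → 1 - 1 = 0, borrow out 0
  col 1: (1 - 0 borrow-in) - 0 → 1 - 0 = 1, borrow out 0
  col 2: (1 - 0 borrow-in) - 1 → 1 - 1 = 0, borrow out 0
  col 3: (0 - 0 borrow-in) - 0 → 0 - 0 = 0, borrow out 0
  col 4: (1 - 0 borrow-in) - 1 → 1 - 1 = 0, borrow out 0
  col 5: (1 - 0 borrow-in) - 1 → 1 - 1 = 0, borrow out 0
  col 6: (0 - 0 borrow-in) - 0 → 0 - 0 = 0, borrow out 0
  col 7: (1 - 0 borrow-in) - 1 → 1 - 1 = 0, borrow out 0
  col 8: (0 - 0 borrow-in) - 1 → borrow from next column: (0+2) - 1 = 1, borrow out 1
  col 9: (1 - 1 borrow-in) - 0 → 0 - 0 = 0, borrow out 0
Reading bits MSB→LSB: 0100000010
Strip leading zeros: 100000010
= 100000010


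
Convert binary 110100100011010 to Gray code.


Binary: 110100100011010
Gray code: G = B XOR (B >> 1)
B >> 1 = 011010010001101
110100100011010 XOR 011010010001101:
  1 XOR 0 = 1
  1 XOR 1 = 0
  0 XOR 1 = 1
  1 XOR 0 = 1
  0 XOR 1 = 1
  0 XOR 0 = 0
  1 XOR 0 = 1
  0 XOR 1 = 1
  0 XOR 0 = 0
  0 XOR 0 = 0
  1 XOR 0 = 1
  1 XOR 1 = 0
  0 XOR 1 = 1
  1 XOR 0 = 1
  0 XOR 1 = 1
= 101110110010111


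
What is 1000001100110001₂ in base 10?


Positional values:
Bit 0: 1 × 2^0 = 1
Bit 4: 1 × 2^4 = 16
Bit 5: 1 × 2^5 = 32
Bit 8: 1 × 2^8 = 256
Bit 9: 1 × 2^9 = 512
Bit 15: 1 × 2^15 = 32768
Sum = 1 + 16 + 32 + 256 + 512 + 32768
= 33585


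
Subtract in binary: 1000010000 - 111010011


Align and subtract column by column (LSB to MSB, borrowing when needed):
  1000010000
- 0111010011
  ----------
  col 0: (0 - 0 borrow-in) - 1 → borrow from next column: (0+2) - 1 = 1, borrow out 1
  col 1: (0 - 1 borrow-in) - 1 → borrow from next column: (-1+2) - 1 = 0, borrow out 1
  col 2: (0 - 1 borrow-in) - 0 → borrow from next column: (-1+2) - 0 = 1, borrow out 1
  col 3: (0 - 1 borrow-in) - 0 → borrow from next column: (-1+2) - 0 = 1, borrow out 1
  col 4: (1 - 1 borrow-in) - 1 → borrow from next column: (0+2) - 1 = 1, borrow out 1
  col 5: (0 - 1 borrow-in) - 0 → borrow from next column: (-1+2) - 0 = 1, borrow out 1
  col 6: (0 - 1 borrow-in) - 1 → borrow from next column: (-1+2) - 1 = 0, borrow out 1
  col 7: (0 - 1 borrow-in) - 1 → borrow from next column: (-1+2) - 1 = 0, borrow out 1
  col 8: (0 - 1 borrow-in) - 1 → borrow from next column: (-1+2) - 1 = 0, borrow out 1
  col 9: (1 - 1 borrow-in) - 0 → 0 - 0 = 0, borrow out 0
Reading bits MSB→LSB: 0000111101
Strip leading zeros: 111101
= 111101


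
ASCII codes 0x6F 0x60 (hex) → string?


Codes (hex): 0x6F 0x60
Per-code ASCII lookup:
  0x6F = 111  (range 97-122: lowercase, 111 - 97 = 14) → 'o'
  0x60 = 96  (special character) → '`'
= 'o`'


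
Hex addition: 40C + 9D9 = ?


Align and add column by column (LSB to MSB, each column mod 16 with carry):
  040C
+ 09D9
  ----
  col 0: C(12) + 9(9) + 0 (carry in) = 21 → 5(5), carry out 1
  col 1: 0(0) + D(13) + 1 (carry in) = 14 → E(14), carry out 0
  col 2: 4(4) + 9(9) + 0 (carry in) = 13 → D(13), carry out 0
  col 3: 0(0) + 0(0) + 0 (carry in) = 0 → 0(0), carry out 0
Reading digits MSB→LSB: 0DE5
Strip leading zeros: DE5
= 0xDE5


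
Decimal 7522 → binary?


Divide by 2 repeatedly:
7522 ÷ 2 = 3761 remainder 0
3761 ÷ 2 = 1880 remainder 1
1880 ÷ 2 = 940 remainder 0
940 ÷ 2 = 470 remainder 0
470 ÷ 2 = 235 remainder 0
235 ÷ 2 = 117 remainder 1
117 ÷ 2 = 58 remainder 1
58 ÷ 2 = 29 remainder 0
29 ÷ 2 = 14 remainder 1
14 ÷ 2 = 7 remainder 0
7 ÷ 2 = 3 remainder 1
3 ÷ 2 = 1 remainder 1
1 ÷ 2 = 0 remainder 1
Reading remainders bottom-up:
= 1110101100010


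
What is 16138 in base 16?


Divide by 16 repeatedly:
16138 ÷ 16 = 1008 remainder 10 (A)
1008 ÷ 16 = 63 remainder 0 (0)
63 ÷ 16 = 3 remainder 15 (F)
3 ÷ 16 = 0 remainder 3 (3)
Reading remainders bottom-up:
= 0x3F0A


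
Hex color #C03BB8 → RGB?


Hex: #C03BB8
R = C0₁₆ = 192
G = 3B₁₆ = 59
B = B8₁₆ = 184
= RGB(192, 59, 184)


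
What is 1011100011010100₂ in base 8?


Group into 3-bit groups: 001011100011010100
  001 = 1
  011 = 3
  100 = 4
  011 = 3
  010 = 2
  100 = 4
= 0o134324


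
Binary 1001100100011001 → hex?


Group into 4-bit nibbles: 1001100100011001
  1001 = 9
  1001 = 9
  0001 = 1
  1001 = 9
= 0x9919


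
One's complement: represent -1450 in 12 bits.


Original: 010110101010
Invert all bits:
  bit 0: 0 → 1
  bit 1: 1 → 0
  bit 2: 0 → 1
  bit 3: 1 → 0
  bit 4: 1 → 0
  bit 5: 0 → 1
  bit 6: 1 → 0
  bit 7: 0 → 1
  bit 8: 1 → 0
  bit 9: 0 → 1
  bit 10: 1 → 0
  bit 11: 0 → 1
= 101001010101


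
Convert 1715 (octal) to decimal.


Positional values:
Position 0: 5 × 8^0 = 5
Position 1: 1 × 8^1 = 8
Position 2: 7 × 8^2 = 448
Position 3: 1 × 8^3 = 512
Sum = 5 + 8 + 448 + 512
= 973


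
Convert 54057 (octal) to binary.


Each octal digit → 3 binary bits:
  5 = 101
  4 = 100
  0 = 000
  5 = 101
  7 = 111
Concatenate: 101 100 000 101 111
= 101100000101111


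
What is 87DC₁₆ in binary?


Each hex digit → 4 binary bits:
  8 = 1000
  7 = 0111
  D = 1101
  C = 1100
Concatenate: 1000 0111 1101 1100
= 1000011111011100


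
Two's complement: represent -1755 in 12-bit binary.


Original: 011011011011
Step 1 - Invert all bits: 100100100100
Step 2 - Add 1: 100100100100 + 1
= 100100100101 (represents -1755)


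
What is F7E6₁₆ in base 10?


Positional values:
Position 0: 6 × 16^0 = 6 × 1 = 6
Position 1: E × 16^1 = 14 × 16 = 224
Position 2: 7 × 16^2 = 7 × 256 = 1792
Position 3: F × 16^3 = 15 × 4096 = 61440
Sum = 6 + 224 + 1792 + 61440
= 63462


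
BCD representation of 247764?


Each digit → 4-bit binary:
  2 → 0010
  4 → 0100
  7 → 0111
  7 → 0111
  6 → 0110
  4 → 0100
= 0010 0100 0111 0111 0110 0100


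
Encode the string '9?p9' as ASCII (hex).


String: '9?p9'  (4 characters)
Per-character ASCII lookup:
  '9': digits start at 48: '9' = 48 + 9 = 57 → 0x39
  '?': special character: '?' = 63 → 0x3F
  'p': lowercase starts at 97: 'p' = 97 + 15 = 112 → 0x70
  '9': digits start at 48: '9' = 48 + 9 = 57 → 0x39
= 0x39 0x3F 0x70 0x39


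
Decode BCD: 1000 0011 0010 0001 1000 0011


Each 4-bit group → digit:
  1000 → 8
  0011 → 3
  0010 → 2
  0001 → 1
  1000 → 8
  0011 → 3
= 832183


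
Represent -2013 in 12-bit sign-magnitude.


Sign bit: 1 (negative)
Magnitude: 2013 = 11111011101
= 111111011101


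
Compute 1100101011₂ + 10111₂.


Align and add column by column (LSB to MSB, carry propagating):
  01100101011
+ 00000010111
  -----------
  col 0: 1 + 1 + 0 (carry in) = 2 → bit 0, carry out 1
  col 1: 1 + 1 + 1 (carry in) = 3 → bit 1, carry out 1
  col 2: 0 + 1 + 1 (carry in) = 2 → bit 0, carry out 1
  col 3: 1 + 0 + 1 (carry in) = 2 → bit 0, carry out 1
  col 4: 0 + 1 + 1 (carry in) = 2 → bit 0, carry out 1
  col 5: 1 + 0 + 1 (carry in) = 2 → bit 0, carry out 1
  col 6: 0 + 0 + 1 (carry in) = 1 → bit 1, carry out 0
  col 7: 0 + 0 + 0 (carry in) = 0 → bit 0, carry out 0
  col 8: 1 + 0 + 0 (carry in) = 1 → bit 1, carry out 0
  col 9: 1 + 0 + 0 (carry in) = 1 → bit 1, carry out 0
  col 10: 0 + 0 + 0 (carry in) = 0 → bit 0, carry out 0
Reading bits MSB→LSB: 01101000010
Strip leading zeros: 1101000010
= 1101000010


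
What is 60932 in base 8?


Divide by 8 repeatedly:
60932 ÷ 8 = 7616 remainder 4
7616 ÷ 8 = 952 remainder 0
952 ÷ 8 = 119 remainder 0
119 ÷ 8 = 14 remainder 7
14 ÷ 8 = 1 remainder 6
1 ÷ 8 = 0 remainder 1
Reading remainders bottom-up:
= 0o167004


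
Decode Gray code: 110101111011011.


Gray code: 110101111011011
MSB stays the same: 1
Each subsequent bit = prev_binary XOR current_gray:
  B[1] = 1 XOR 1 = 0
  B[2] = 0 XOR 0 = 0
  B[3] = 0 XOR 1 = 1
  B[4] = 1 XOR 0 = 1
  B[5] = 1 XOR 1 = 0
  B[6] = 0 XOR 1 = 1
  B[7] = 1 XOR 1 = 0
  B[8] = 0 XOR 1 = 1
  B[9] = 1 XOR 0 = 1
  B[10] = 1 XOR 1 = 0
  B[11] = 0 XOR 1 = 1
  B[12] = 1 XOR 0 = 1
  B[13] = 1 XOR 1 = 0
  B[14] = 0 XOR 1 = 1
= 100110101101101 (19821 decimal)


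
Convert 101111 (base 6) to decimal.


Positional values (base 6):
  1 × 6^0 = 1 × 1 = 1
  1 × 6^1 = 1 × 6 = 6
  1 × 6^2 = 1 × 36 = 36
  1 × 6^3 = 1 × 216 = 216
  0 × 6^4 = 0 × 1296 = 0
  1 × 6^5 = 1 × 7776 = 7776
Sum = 1 + 6 + 36 + 216 + 0 + 7776
= 8035


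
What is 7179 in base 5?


Divide by 5 repeatedly:
7179 ÷ 5 = 1435 remainder 4
1435 ÷ 5 = 287 remainder 0
287 ÷ 5 = 57 remainder 2
57 ÷ 5 = 11 remainder 2
11 ÷ 5 = 2 remainder 1
2 ÷ 5 = 0 remainder 2
Reading remainders bottom-up:
= 212204


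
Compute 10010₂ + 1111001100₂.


Align and add column by column (LSB to MSB, carry propagating):
  00000010010
+ 01111001100
  -----------
  col 0: 0 + 0 + 0 (carry in) = 0 → bit 0, carry out 0
  col 1: 1 + 0 + 0 (carry in) = 1 → bit 1, carry out 0
  col 2: 0 + 1 + 0 (carry in) = 1 → bit 1, carry out 0
  col 3: 0 + 1 + 0 (carry in) = 1 → bit 1, carry out 0
  col 4: 1 + 0 + 0 (carry in) = 1 → bit 1, carry out 0
  col 5: 0 + 0 + 0 (carry in) = 0 → bit 0, carry out 0
  col 6: 0 + 1 + 0 (carry in) = 1 → bit 1, carry out 0
  col 7: 0 + 1 + 0 (carry in) = 1 → bit 1, carry out 0
  col 8: 0 + 1 + 0 (carry in) = 1 → bit 1, carry out 0
  col 9: 0 + 1 + 0 (carry in) = 1 → bit 1, carry out 0
  col 10: 0 + 0 + 0 (carry in) = 0 → bit 0, carry out 0
Reading bits MSB→LSB: 01111011110
Strip leading zeros: 1111011110
= 1111011110


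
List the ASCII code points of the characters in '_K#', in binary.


String: '_K#'  (3 characters)
Per-character ASCII lookup:
  '_': special character: '_' = 95 → 1011111
  'K': uppercase starts at 65: 'K' = 65 + 10 = 75 → 1001011
  '#': special character: '#' = 35 → 100011
= 1011111 1001011 100011


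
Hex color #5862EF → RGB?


Hex: #5862EF
R = 58₁₆ = 88
G = 62₁₆ = 98
B = EF₁₆ = 239
= RGB(88, 98, 239)


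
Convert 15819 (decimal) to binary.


Divide by 2 repeatedly:
15819 ÷ 2 = 7909 remainder 1
7909 ÷ 2 = 3954 remainder 1
3954 ÷ 2 = 1977 remainder 0
1977 ÷ 2 = 988 remainder 1
988 ÷ 2 = 494 remainder 0
494 ÷ 2 = 247 remainder 0
247 ÷ 2 = 123 remainder 1
123 ÷ 2 = 61 remainder 1
61 ÷ 2 = 30 remainder 1
30 ÷ 2 = 15 remainder 0
15 ÷ 2 = 7 remainder 1
7 ÷ 2 = 3 remainder 1
3 ÷ 2 = 1 remainder 1
1 ÷ 2 = 0 remainder 1
Reading remainders bottom-up:
= 11110111001011


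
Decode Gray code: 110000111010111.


Gray code: 110000111010111
MSB stays the same: 1
Each subsequent bit = prev_binary XOR current_gray:
  B[1] = 1 XOR 1 = 0
  B[2] = 0 XOR 0 = 0
  B[3] = 0 XOR 0 = 0
  B[4] = 0 XOR 0 = 0
  B[5] = 0 XOR 0 = 0
  B[6] = 0 XOR 1 = 1
  B[7] = 1 XOR 1 = 0
  B[8] = 0 XOR 1 = 1
  B[9] = 1 XOR 0 = 1
  B[10] = 1 XOR 1 = 0
  B[11] = 0 XOR 0 = 0
  B[12] = 0 XOR 1 = 1
  B[13] = 1 XOR 1 = 0
  B[14] = 0 XOR 1 = 1
= 100000101100101 (16741 decimal)


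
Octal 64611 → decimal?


Positional values:
Position 0: 1 × 8^0 = 1
Position 1: 1 × 8^1 = 8
Position 2: 6 × 8^2 = 384
Position 3: 4 × 8^3 = 2048
Position 4: 6 × 8^4 = 24576
Sum = 1 + 8 + 384 + 2048 + 24576
= 27017


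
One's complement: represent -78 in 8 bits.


Original: 01001110
Invert all bits:
  bit 0: 0 → 1
  bit 1: 1 → 0
  bit 2: 0 → 1
  bit 3: 0 → 1
  bit 4: 1 → 0
  bit 5: 1 → 0
  bit 6: 1 → 0
  bit 7: 0 → 1
= 10110001


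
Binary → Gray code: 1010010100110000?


Binary: 1010010100110000
Gray code: G = B XOR (B >> 1)
B >> 1 = 0101001010011000
1010010100110000 XOR 0101001010011000:
  1 XOR 0 = 1
  0 XOR 1 = 1
  1 XOR 0 = 1
  0 XOR 1 = 1
  0 XOR 0 = 0
  1 XOR 0 = 1
  0 XOR 1 = 1
  1 XOR 0 = 1
  0 XOR 1 = 1
  0 XOR 0 = 0
  1 XOR 0 = 1
  1 XOR 1 = 0
  0 XOR 1 = 1
  0 XOR 0 = 0
  0 XOR 0 = 0
  0 XOR 0 = 0
= 1111011110101000


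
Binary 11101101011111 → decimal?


Positional values:
Bit 0: 1 × 2^0 = 1
Bit 1: 1 × 2^1 = 2
Bit 2: 1 × 2^2 = 4
Bit 3: 1 × 2^3 = 8
Bit 4: 1 × 2^4 = 16
Bit 6: 1 × 2^6 = 64
Bit 8: 1 × 2^8 = 256
Bit 9: 1 × 2^9 = 512
Bit 11: 1 × 2^11 = 2048
Bit 12: 1 × 2^12 = 4096
Bit 13: 1 × 2^13 = 8192
Sum = 1 + 2 + 4 + 8 + 16 + 64 + 256 + 512 + 2048 + 4096 + 8192
= 15199


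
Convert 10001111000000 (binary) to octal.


Group into 3-bit groups: 010001111000000
  010 = 2
  001 = 1
  111 = 7
  000 = 0
  000 = 0
= 0o21700


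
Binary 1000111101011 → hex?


Group into 4-bit nibbles: 0001000111101011
  0001 = 1
  0001 = 1
  1110 = E
  1011 = B
= 0x11EB


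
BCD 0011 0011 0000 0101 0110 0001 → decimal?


Each 4-bit group → digit:
  0011 → 3
  0011 → 3
  0000 → 0
  0101 → 5
  0110 → 6
  0001 → 1
= 330561


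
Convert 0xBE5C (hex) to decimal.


Positional values:
Position 0: C × 16^0 = 12 × 1 = 12
Position 1: 5 × 16^1 = 5 × 16 = 80
Position 2: E × 16^2 = 14 × 256 = 3584
Position 3: B × 16^3 = 11 × 4096 = 45056
Sum = 12 + 80 + 3584 + 45056
= 48732


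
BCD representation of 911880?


Each digit → 4-bit binary:
  9 → 1001
  1 → 0001
  1 → 0001
  8 → 1000
  8 → 1000
  0 → 0000
= 1001 0001 0001 1000 1000 0000


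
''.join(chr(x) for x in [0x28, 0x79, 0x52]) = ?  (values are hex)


Codes (hex): 0x28 0x79 0x52
Per-code ASCII lookup:
  0x28 = 40  (special character) → '('
  0x79 = 121  (range 97-122: lowercase, 121 - 97 = 24) → 'y'
  0x52 = 82  (range 65-90: uppercase, 82 - 65 = 17) → 'R'
= '(yR'


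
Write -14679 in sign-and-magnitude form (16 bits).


Sign bit: 1 (negative)
Magnitude: 14679 = 011100101010111
= 1011100101010111


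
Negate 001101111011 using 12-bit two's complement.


Original: 001101111011
Step 1 - Invert all bits: 110010000100
Step 2 - Add 1: 110010000100 + 1
= 110010000101 (represents -891)


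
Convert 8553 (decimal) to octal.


Divide by 8 repeatedly:
8553 ÷ 8 = 1069 remainder 1
1069 ÷ 8 = 133 remainder 5
133 ÷ 8 = 16 remainder 5
16 ÷ 8 = 2 remainder 0
2 ÷ 8 = 0 remainder 2
Reading remainders bottom-up:
= 0o20551


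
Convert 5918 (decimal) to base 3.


Divide by 3 repeatedly:
5918 ÷ 3 = 1972 remainder 2
1972 ÷ 3 = 657 remainder 1
657 ÷ 3 = 219 remainder 0
219 ÷ 3 = 73 remainder 0
73 ÷ 3 = 24 remainder 1
24 ÷ 3 = 8 remainder 0
8 ÷ 3 = 2 remainder 2
2 ÷ 3 = 0 remainder 2
Reading remainders bottom-up:
= 22010012


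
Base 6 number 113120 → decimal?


Positional values (base 6):
  0 × 6^0 = 0 × 1 = 0
  2 × 6^1 = 2 × 6 = 12
  1 × 6^2 = 1 × 36 = 36
  3 × 6^3 = 3 × 216 = 648
  1 × 6^4 = 1 × 1296 = 1296
  1 × 6^5 = 1 × 7776 = 7776
Sum = 0 + 12 + 36 + 648 + 1296 + 7776
= 9768


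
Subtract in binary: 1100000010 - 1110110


Align and subtract column by column (LSB to MSB, borrowing when needed):
  1100000010
- 0001110110
  ----------
  col 0: (0 - 0 borrow-in) - 0 → 0 - 0 = 0, borrow out 0
  col 1: (1 - 0 borrow-in) - 1 → 1 - 1 = 0, borrow out 0
  col 2: (0 - 0 borrow-in) - 1 → borrow from next column: (0+2) - 1 = 1, borrow out 1
  col 3: (0 - 1 borrow-in) - 0 → borrow from next column: (-1+2) - 0 = 1, borrow out 1
  col 4: (0 - 1 borrow-in) - 1 → borrow from next column: (-1+2) - 1 = 0, borrow out 1
  col 5: (0 - 1 borrow-in) - 1 → borrow from next column: (-1+2) - 1 = 0, borrow out 1
  col 6: (0 - 1 borrow-in) - 1 → borrow from next column: (-1+2) - 1 = 0, borrow out 1
  col 7: (0 - 1 borrow-in) - 0 → borrow from next column: (-1+2) - 0 = 1, borrow out 1
  col 8: (1 - 1 borrow-in) - 0 → 0 - 0 = 0, borrow out 0
  col 9: (1 - 0 borrow-in) - 0 → 1 - 0 = 1, borrow out 0
Reading bits MSB→LSB: 1010001100
Strip leading zeros: 1010001100
= 1010001100


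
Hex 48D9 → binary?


Each hex digit → 4 binary bits:
  4 = 0100
  8 = 1000
  D = 1101
  9 = 1001
Concatenate: 0100 1000 1101 1001
= 0100100011011001


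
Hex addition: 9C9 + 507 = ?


Align and add column by column (LSB to MSB, each column mod 16 with carry):
  09C9
+ 0507
  ----
  col 0: 9(9) + 7(7) + 0 (carry in) = 16 → 0(0), carry out 1
  col 1: C(12) + 0(0) + 1 (carry in) = 13 → D(13), carry out 0
  col 2: 9(9) + 5(5) + 0 (carry in) = 14 → E(14), carry out 0
  col 3: 0(0) + 0(0) + 0 (carry in) = 0 → 0(0), carry out 0
Reading digits MSB→LSB: 0ED0
Strip leading zeros: ED0
= 0xED0


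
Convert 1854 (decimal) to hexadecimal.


Divide by 16 repeatedly:
1854 ÷ 16 = 115 remainder 14 (E)
115 ÷ 16 = 7 remainder 3 (3)
7 ÷ 16 = 0 remainder 7 (7)
Reading remainders bottom-up:
= 0x73E


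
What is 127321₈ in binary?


Each octal digit → 3 binary bits:
  1 = 001
  2 = 010
  7 = 111
  3 = 011
  2 = 010
  1 = 001
Concatenate: 001 010 111 011 010 001
= 001010111011010001


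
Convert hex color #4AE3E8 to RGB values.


Hex: #4AE3E8
R = 4A₁₆ = 74
G = E3₁₆ = 227
B = E8₁₆ = 232
= RGB(74, 227, 232)


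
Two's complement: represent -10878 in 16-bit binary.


Original: 0010101001111110
Step 1 - Invert all bits: 1101010110000001
Step 2 - Add 1: 1101010110000001 + 1
= 1101010110000010 (represents -10878)


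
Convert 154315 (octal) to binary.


Each octal digit → 3 binary bits:
  1 = 001
  5 = 101
  4 = 100
  3 = 011
  1 = 001
  5 = 101
Concatenate: 001 101 100 011 001 101
= 001101100011001101


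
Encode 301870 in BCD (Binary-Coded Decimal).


Each digit → 4-bit binary:
  3 → 0011
  0 → 0000
  1 → 0001
  8 → 1000
  7 → 0111
  0 → 0000
= 0011 0000 0001 1000 0111 0000


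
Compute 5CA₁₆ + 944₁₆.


Align and add column by column (LSB to MSB, each column mod 16 with carry):
  05CA
+ 0944
  ----
  col 0: A(10) + 4(4) + 0 (carry in) = 14 → E(14), carry out 0
  col 1: C(12) + 4(4) + 0 (carry in) = 16 → 0(0), carry out 1
  col 2: 5(5) + 9(9) + 1 (carry in) = 15 → F(15), carry out 0
  col 3: 0(0) + 0(0) + 0 (carry in) = 0 → 0(0), carry out 0
Reading digits MSB→LSB: 0F0E
Strip leading zeros: F0E
= 0xF0E


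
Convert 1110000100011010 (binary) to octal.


Group into 3-bit groups: 001110000100011010
  001 = 1
  110 = 6
  000 = 0
  100 = 4
  011 = 3
  010 = 2
= 0o160432


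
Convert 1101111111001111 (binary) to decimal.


Positional values:
Bit 0: 1 × 2^0 = 1
Bit 1: 1 × 2^1 = 2
Bit 2: 1 × 2^2 = 4
Bit 3: 1 × 2^3 = 8
Bit 6: 1 × 2^6 = 64
Bit 7: 1 × 2^7 = 128
Bit 8: 1 × 2^8 = 256
Bit 9: 1 × 2^9 = 512
Bit 10: 1 × 2^10 = 1024
Bit 11: 1 × 2^11 = 2048
Bit 12: 1 × 2^12 = 4096
Bit 14: 1 × 2^14 = 16384
Bit 15: 1 × 2^15 = 32768
Sum = 1 + 2 + 4 + 8 + 64 + 128 + 256 + 512 + 1024 + 2048 + 4096 + 16384 + 32768
= 57295


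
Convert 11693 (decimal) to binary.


Divide by 2 repeatedly:
11693 ÷ 2 = 5846 remainder 1
5846 ÷ 2 = 2923 remainder 0
2923 ÷ 2 = 1461 remainder 1
1461 ÷ 2 = 730 remainder 1
730 ÷ 2 = 365 remainder 0
365 ÷ 2 = 182 remainder 1
182 ÷ 2 = 91 remainder 0
91 ÷ 2 = 45 remainder 1
45 ÷ 2 = 22 remainder 1
22 ÷ 2 = 11 remainder 0
11 ÷ 2 = 5 remainder 1
5 ÷ 2 = 2 remainder 1
2 ÷ 2 = 1 remainder 0
1 ÷ 2 = 0 remainder 1
Reading remainders bottom-up:
= 10110110101101


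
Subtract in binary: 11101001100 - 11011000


Align and subtract column by column (LSB to MSB, borrowing when needed):
  11101001100
- 00011011000
  -----------
  col 0: (0 - 0 borrow-in) - 0 → 0 - 0 = 0, borrow out 0
  col 1: (0 - 0 borrow-in) - 0 → 0 - 0 = 0, borrow out 0
  col 2: (1 - 0 borrow-in) - 0 → 1 - 0 = 1, borrow out 0
  col 3: (1 - 0 borrow-in) - 1 → 1 - 1 = 0, borrow out 0
  col 4: (0 - 0 borrow-in) - 1 → borrow from next column: (0+2) - 1 = 1, borrow out 1
  col 5: (0 - 1 borrow-in) - 0 → borrow from next column: (-1+2) - 0 = 1, borrow out 1
  col 6: (1 - 1 borrow-in) - 1 → borrow from next column: (0+2) - 1 = 1, borrow out 1
  col 7: (0 - 1 borrow-in) - 1 → borrow from next column: (-1+2) - 1 = 0, borrow out 1
  col 8: (1 - 1 borrow-in) - 0 → 0 - 0 = 0, borrow out 0
  col 9: (1 - 0 borrow-in) - 0 → 1 - 0 = 1, borrow out 0
  col 10: (1 - 0 borrow-in) - 0 → 1 - 0 = 1, borrow out 0
Reading bits MSB→LSB: 11001110100
Strip leading zeros: 11001110100
= 11001110100


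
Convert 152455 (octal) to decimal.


Positional values:
Position 0: 5 × 8^0 = 5
Position 1: 5 × 8^1 = 40
Position 2: 4 × 8^2 = 256
Position 3: 2 × 8^3 = 1024
Position 4: 5 × 8^4 = 20480
Position 5: 1 × 8^5 = 32768
Sum = 5 + 40 + 256 + 1024 + 20480 + 32768
= 54573


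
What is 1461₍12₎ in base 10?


Positional values (base 12):
  1 × 12^0 = 1 × 1 = 1
  6 × 12^1 = 6 × 12 = 72
  4 × 12^2 = 4 × 144 = 576
  1 × 12^3 = 1 × 1728 = 1728
Sum = 1 + 72 + 576 + 1728
= 2377


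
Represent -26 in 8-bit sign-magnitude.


Sign bit: 1 (negative)
Magnitude: 26 = 0011010
= 10011010


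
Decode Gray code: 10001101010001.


Gray code: 10001101010001
MSB stays the same: 1
Each subsequent bit = prev_binary XOR current_gray:
  B[1] = 1 XOR 0 = 1
  B[2] = 1 XOR 0 = 1
  B[3] = 1 XOR 0 = 1
  B[4] = 1 XOR 1 = 0
  B[5] = 0 XOR 1 = 1
  B[6] = 1 XOR 0 = 1
  B[7] = 1 XOR 1 = 0
  B[8] = 0 XOR 0 = 0
  B[9] = 0 XOR 1 = 1
  B[10] = 1 XOR 0 = 1
  B[11] = 1 XOR 0 = 1
  B[12] = 1 XOR 0 = 1
  B[13] = 1 XOR 1 = 0
= 11110110011110 (15774 decimal)
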